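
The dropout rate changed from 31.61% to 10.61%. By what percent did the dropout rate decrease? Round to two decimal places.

The change is 10.61 − 31.61 = -21.00 percentage points.
Relative to the original 31.61%, that is -21.00 ÷ 31.61 ≈ -66.43%.
So the dropout rate fell by 66.43%.

66.43%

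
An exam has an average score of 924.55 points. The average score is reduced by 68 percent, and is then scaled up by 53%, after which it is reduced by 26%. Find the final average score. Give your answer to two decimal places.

334.97 points

Each change multiplies by a factor: 0.32 × 1.53 × 0.74 = 0.362304.
924.55 × 0.362304 = 334.9681632 ≈ 334.97.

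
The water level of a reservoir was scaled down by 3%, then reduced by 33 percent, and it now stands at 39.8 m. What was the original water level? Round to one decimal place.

The overall multiplier applied was 0.97 × 0.67 = 0.6499.
So the original water level was 39.8 ÷ 0.6499 ≈ 61.2 m.

61.2 m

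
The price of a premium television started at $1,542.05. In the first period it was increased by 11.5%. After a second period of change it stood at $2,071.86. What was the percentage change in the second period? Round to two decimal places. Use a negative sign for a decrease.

After the first period: $1,542.05 × 1.115 = $1719.38575.
Second-period multiplier: $2,071.86 ÷ $1719.38575 ≈ 1.205.
That is a change of 20.50%.

20.50%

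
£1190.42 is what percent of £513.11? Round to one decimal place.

232.0%

£1190.42 ÷ £513.11 ≈ 232.0%.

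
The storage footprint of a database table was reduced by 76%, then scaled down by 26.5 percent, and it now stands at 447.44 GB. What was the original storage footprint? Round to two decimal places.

2,536.51 GB

Undoing the 26.5% decrease: 447.44 ÷ 0.735 ≈ 608.761905.
Undoing the 76% decrease: 608.761905 ÷ 0.24 ≈ 2,536.51 GB.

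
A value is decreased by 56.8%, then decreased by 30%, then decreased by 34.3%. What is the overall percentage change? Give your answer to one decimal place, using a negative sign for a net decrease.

A 56.8% decrease multiplies by 0.432.
Then a 30% decrease: 0.432 × 0.7 = 0.3024.
Then a 34.3% decrease: 0.3024 × 0.657 = 0.1986768.
Overall factor 0.1986768, i.e. -80.1%.

-80.1%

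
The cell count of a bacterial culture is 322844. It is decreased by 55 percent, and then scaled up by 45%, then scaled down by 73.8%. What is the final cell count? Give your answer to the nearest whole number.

55192

Each change multiplies by a factor: 0.45 × 1.45 × 0.262 = 0.170955.
322844 × 0.170955 = 55191.79602 ≈ 55192.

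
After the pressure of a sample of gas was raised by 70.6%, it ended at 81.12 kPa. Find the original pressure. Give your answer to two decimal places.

47.55 kPa

The overall multiplier applied was 1.706.
So the original pressure was 81.12 ÷ 1.706 ≈ 47.55 kPa.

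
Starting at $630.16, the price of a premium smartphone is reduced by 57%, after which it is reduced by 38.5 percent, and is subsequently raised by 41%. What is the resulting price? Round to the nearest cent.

$234.97

Apply the 57% decrease: $630.16 × 0.43 = $270.9688.
38.5% decrease: $270.9688 × 0.615 = $166.645812.
41% increase: $166.645812 × 1.41 = $234.97059492 ≈ $234.97.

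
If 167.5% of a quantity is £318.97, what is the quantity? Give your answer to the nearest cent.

£318.97 ÷ 1.675 ≈ £190.43.

£190.43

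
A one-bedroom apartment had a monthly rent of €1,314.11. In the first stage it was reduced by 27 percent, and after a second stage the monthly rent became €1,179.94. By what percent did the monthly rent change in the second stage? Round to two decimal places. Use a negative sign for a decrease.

23.00%

After the first stage: €1,314.11 × 0.73 = €959.3003.
Second-stage multiplier: €1,179.94 ÷ €959.3003 ≈ 1.230001.
That is a change of 23.00%.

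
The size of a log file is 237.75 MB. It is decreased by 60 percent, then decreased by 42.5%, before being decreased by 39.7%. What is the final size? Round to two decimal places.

32.97 MB

Each change multiplies by a factor: 0.4 × 0.575 × 0.603 = 0.13869.
237.75 × 0.13869 = 32.9735475 ≈ 32.97.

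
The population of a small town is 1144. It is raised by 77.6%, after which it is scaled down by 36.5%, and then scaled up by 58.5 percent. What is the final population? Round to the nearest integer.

2045

Each change multiplies by a factor: 1.776 × 0.635 × 1.585 = 1.7874996.
1144 × 1.7874996 = 2044.8995424 ≈ 2045.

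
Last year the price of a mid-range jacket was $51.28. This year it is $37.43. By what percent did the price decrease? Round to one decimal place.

Change: $37.43 − $51.28 = -$13.85.
Relative to the original: -$13.85 ÷ $51.28 ≈ -27.0%.
So the price decreased by 27.0%.

27.0%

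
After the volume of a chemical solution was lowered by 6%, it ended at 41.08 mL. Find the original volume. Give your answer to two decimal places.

43.70 mL

The overall multiplier applied was 0.94.
So the original volume was 41.08 ÷ 0.94 ≈ 43.70 mL.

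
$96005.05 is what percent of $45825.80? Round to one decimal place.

$96005.05 ÷ $45825.80 ≈ 209.5%.

209.5%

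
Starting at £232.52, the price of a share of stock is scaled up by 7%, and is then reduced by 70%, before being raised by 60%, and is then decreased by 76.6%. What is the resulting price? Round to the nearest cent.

£27.94

Apply the 7% increase: £232.52 × 1.07 = £248.7964.
70% decrease: £248.7964 × 0.3 = £74.63892.
After the 60% increase: £74.63892 × 1.6 = £119.422272.
Apply the 76.6% decrease: £119.422272 × 0.234 = £27.944811648 ≈ £27.94.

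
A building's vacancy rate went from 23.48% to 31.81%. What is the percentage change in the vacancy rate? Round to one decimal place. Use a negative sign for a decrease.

35.5%

The change is 31.81 − 23.48 = 8.33 percentage points.
Relative to the original 23.48%, that is 8.33 ÷ 23.48 ≈ 35.5%.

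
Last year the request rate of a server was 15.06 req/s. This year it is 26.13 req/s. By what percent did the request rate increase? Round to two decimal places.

73.51%

Change: 26.13 − 15.06 = 11.07.
Relative to the original: 11.07 ÷ 15.06 ≈ 73.51%.
So the request rate increased by 73.51%.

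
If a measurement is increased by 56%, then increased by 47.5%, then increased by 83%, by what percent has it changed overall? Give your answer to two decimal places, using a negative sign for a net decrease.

A 56% increase multiplies by 1.56.
Then a 47.5% increase: 1.56 × 1.475 = 2.301.
Then an 83% increase: 2.301 × 1.83 = 4.21083.
Overall factor 4.21083, i.e. 321.08%.

321.08%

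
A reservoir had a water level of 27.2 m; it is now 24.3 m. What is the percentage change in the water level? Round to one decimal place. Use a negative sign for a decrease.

Change: 24.3 − 27.2 = -2.9.
Relative to the original: -2.9 ÷ 27.2 ≈ -10.7%.

-10.7%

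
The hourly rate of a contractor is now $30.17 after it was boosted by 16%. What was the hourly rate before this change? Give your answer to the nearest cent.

The overall multiplier applied was 1.16.
So the original hourly rate was $30.17 ÷ 1.16 ≈ $26.01.

$26.01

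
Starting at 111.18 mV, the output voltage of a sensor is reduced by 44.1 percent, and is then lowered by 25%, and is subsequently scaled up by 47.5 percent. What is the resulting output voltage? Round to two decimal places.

68.75 mV

After the 44.1% decrease: 111.18 × 0.559 = 62.14962.
Apply the 25% decrease: 62.14962 × 0.75 = 46.612215.
Apply the 47.5% increase: 46.612215 × 1.475 = 68.753017125 ≈ 68.75.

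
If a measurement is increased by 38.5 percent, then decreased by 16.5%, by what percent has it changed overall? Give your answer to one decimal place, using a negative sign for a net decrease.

A 38.5% increase multiplies by 1.385.
Then a 16.5% decrease: 1.385 × 0.835 = 1.156475.
Overall factor 1.156475, i.e. 15.6%.

15.6%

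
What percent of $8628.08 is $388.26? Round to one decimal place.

4.5%

$388.26 ÷ $8628.08 ≈ 4.5%.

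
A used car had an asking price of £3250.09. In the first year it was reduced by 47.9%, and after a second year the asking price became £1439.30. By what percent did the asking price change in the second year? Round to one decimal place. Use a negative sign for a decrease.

-15.0%

After the first year: £3250.09 × 0.521 = £1693.29689.
Second-year multiplier: £1439.30 ÷ £1693.29689 ≈ 0.85.
That is a change of -15.0%.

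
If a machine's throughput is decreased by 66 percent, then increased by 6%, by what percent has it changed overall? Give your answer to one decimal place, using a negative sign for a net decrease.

A 66% decrease multiplies by 0.34.
Then a 6% increase: 0.34 × 1.06 = 0.3604.
Overall factor 0.3604, i.e. -64.0%.

-64.0%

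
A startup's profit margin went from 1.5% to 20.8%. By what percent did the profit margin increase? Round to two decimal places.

1286.67%

The change is 20.8 − 1.5 = 19.3 percentage points.
Relative to the original 1.5%, that is 19.3 ÷ 1.5 ≈ 1286.67%.
So the profit margin rose by 1286.67%.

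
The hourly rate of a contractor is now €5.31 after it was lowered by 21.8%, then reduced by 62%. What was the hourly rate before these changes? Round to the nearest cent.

The overall multiplier applied was 0.782 × 0.38 = 0.29716.
So the original hourly rate was €5.31 ÷ 0.29716 ≈ €17.87.

€17.87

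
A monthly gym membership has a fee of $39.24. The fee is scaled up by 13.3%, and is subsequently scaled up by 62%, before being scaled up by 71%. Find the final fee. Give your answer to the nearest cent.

$123.16

Each change multiplies by a factor: 1.133 × 1.62 × 1.71 = 3.1386366.
$39.24 × 3.1386366 = $123.160100184 ≈ $123.16.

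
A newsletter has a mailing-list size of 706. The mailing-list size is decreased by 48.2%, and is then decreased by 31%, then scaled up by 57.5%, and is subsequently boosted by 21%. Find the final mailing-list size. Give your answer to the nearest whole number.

481

Each change multiplies by a factor: 0.518 × 0.69 × 1.575 × 1.21 = 0.681153165.
706 × 0.681153165 = 480.89413449 ≈ 481.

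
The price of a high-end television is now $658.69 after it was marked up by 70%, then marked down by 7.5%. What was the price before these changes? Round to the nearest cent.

Undoing the 7.5% decrease: $658.69 ÷ 0.925 ≈ $712.097297.
Undoing the 70% increase: $712.097297 ÷ 1.7 ≈ $418.88.

$418.88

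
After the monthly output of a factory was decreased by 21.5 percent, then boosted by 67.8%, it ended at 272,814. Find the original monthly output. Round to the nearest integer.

207,112

The overall multiplier applied was 0.785 × 1.678 = 1.31723.
So the original monthly output was 272,814 ÷ 1.31723 ≈ 207,112.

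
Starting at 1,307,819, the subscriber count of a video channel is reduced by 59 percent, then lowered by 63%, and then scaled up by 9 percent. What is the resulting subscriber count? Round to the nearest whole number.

216,252

After the 59% decrease: 1,307,819 × 0.41 = 536205.79.
63% decrease: 536205.79 × 0.37 = 198396.1423.
After the 9% increase: 198396.1423 × 1.09 = 216251.795107 ≈ 216,252.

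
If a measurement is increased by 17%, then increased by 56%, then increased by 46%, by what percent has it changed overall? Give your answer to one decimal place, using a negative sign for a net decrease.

The combined multiplier is 1.17 × 1.56 × 1.46 = 2.664792.
That corresponds to an increase of 166.5%.

166.5%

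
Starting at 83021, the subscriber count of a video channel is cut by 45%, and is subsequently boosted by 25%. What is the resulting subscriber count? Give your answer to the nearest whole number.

Each change multiplies by a factor: 0.55 × 1.25 = 0.6875.
83021 × 0.6875 = 57076.9375 ≈ 57077.

57077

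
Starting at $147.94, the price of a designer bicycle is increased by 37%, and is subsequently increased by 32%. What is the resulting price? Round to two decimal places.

$267.53

Each change multiplies by a factor: 1.37 × 1.32 = 1.8084.
$147.94 × 1.8084 = $267.534696 ≈ $267.53.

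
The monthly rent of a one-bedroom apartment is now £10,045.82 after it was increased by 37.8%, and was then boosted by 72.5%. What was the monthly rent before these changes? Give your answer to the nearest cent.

Undoing the 72.5% increase: £10,045.82 ÷ 1.725 ≈ £5823.663768.
Undoing the 37.8% increase: £5823.663768 ÷ 1.378 ≈ £4,226.17.

£4,226.17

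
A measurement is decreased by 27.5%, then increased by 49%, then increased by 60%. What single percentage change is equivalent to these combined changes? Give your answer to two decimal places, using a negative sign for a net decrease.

72.84%

The combined multiplier is 0.725 × 1.49 × 1.6 = 1.7284.
That corresponds to an increase of 72.84%.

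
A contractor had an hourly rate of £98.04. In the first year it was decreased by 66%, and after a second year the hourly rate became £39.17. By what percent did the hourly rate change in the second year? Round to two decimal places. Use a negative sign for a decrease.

17.51%

After the first year: £98.04 × 0.34 = £33.3336.
Second-year multiplier: £39.17 ÷ £33.3336 ≈ 1.175091.
That is a change of 17.51%.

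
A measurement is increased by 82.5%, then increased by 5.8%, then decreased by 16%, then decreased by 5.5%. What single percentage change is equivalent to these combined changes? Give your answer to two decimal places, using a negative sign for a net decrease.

53.27%

The combined multiplier is 1.825 × 1.058 × 0.84 × 0.945 = 1.53270873.
That corresponds to an increase of 53.27%.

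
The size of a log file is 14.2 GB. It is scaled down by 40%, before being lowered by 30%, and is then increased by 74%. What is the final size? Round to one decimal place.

Each change multiplies by a factor: 0.6 × 0.7 × 1.74 = 0.7308.
14.2 × 0.7308 = 10.37736 ≈ 10.4.

10.4 GB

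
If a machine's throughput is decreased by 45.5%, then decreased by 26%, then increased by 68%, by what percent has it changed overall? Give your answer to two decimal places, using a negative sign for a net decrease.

-32.25%

The combined multiplier is 0.545 × 0.74 × 1.68 = 0.677544.
That corresponds to a decrease of 32.25%.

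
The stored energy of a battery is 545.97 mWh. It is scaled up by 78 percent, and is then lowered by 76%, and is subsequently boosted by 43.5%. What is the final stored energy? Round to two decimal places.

334.70 mWh

Each change multiplies by a factor: 1.78 × 0.24 × 1.435 = 0.613032.
545.97 × 0.613032 = 334.69708104 ≈ 334.70.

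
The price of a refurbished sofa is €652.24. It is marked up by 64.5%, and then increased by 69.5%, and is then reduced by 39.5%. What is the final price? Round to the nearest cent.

€1100.27

64.5% increase: €652.24 × 1.645 = €1072.9348.
After the 69.5% increase: €1072.9348 × 1.695 = €1818.624486.
After the 39.5% decrease: €1818.624486 × 0.605 = €1100.26781403 ≈ €1100.27.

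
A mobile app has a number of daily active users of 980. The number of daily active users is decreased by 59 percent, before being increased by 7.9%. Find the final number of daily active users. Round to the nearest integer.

434

Each change multiplies by a factor: 0.41 × 1.079 = 0.44239.
980 × 0.44239 = 433.5422 ≈ 434.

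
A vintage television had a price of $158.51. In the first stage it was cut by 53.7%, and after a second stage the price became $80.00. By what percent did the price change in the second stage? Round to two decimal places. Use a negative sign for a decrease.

After the first stage: $158.51 × 0.463 = $73.39013.
Second-stage multiplier: $80.00 ÷ $73.39013 ≈ 1.090065.
That is a change of 9.01%.

9.01%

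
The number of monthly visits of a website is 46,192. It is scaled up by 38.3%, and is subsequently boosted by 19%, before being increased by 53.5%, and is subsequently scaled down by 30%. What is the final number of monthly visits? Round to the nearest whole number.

38.3% increase: 46,192 × 1.383 = 63883.536.
After the 19% increase: 63883.536 × 1.19 = 76021.40784.
53.5% increase: 76021.40784 × 1.535 = 116692.8610344.
30% decrease: 116692.8610344 × 0.7 = 81685.00272408 ≈ 81,685.

81,685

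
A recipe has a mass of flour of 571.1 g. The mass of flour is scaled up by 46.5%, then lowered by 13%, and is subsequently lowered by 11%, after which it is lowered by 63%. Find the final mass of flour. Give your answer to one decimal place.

239.7 g

Apply the 46.5% increase: 571.1 × 1.465 = 836.6615.
13% decrease: 836.6615 × 0.87 = 727.895505.
11% decrease: 727.895505 × 0.89 = 647.82699945.
After the 63% decrease: 647.82699945 × 0.37 = 239.6959897965 ≈ 239.7.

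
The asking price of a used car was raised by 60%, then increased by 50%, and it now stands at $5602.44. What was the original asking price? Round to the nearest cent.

$2334.35

Undoing the 50% increase: $5602.44 ÷ 1.5 = $3734.96.
Undoing the 60% increase: $3734.96 ÷ 1.6 = $2334.35.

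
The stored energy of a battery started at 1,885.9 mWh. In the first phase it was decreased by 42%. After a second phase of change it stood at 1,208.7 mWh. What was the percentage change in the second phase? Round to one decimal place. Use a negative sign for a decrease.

10.5%

After the first phase: 1,885.9 × 0.58 = 1093.822.
Second-phase multiplier: 1,208.7 ÷ 1093.822 ≈ 1.10502.
That is a change of 10.5%.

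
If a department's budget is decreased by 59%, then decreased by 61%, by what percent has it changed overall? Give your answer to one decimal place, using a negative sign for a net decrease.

-84.0%

The combined multiplier is 0.41 × 0.39 = 0.1599.
That corresponds to a decrease of 84.0%.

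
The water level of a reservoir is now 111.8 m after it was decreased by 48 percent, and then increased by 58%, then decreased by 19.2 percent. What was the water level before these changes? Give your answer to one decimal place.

168.4 m

The overall multiplier applied was 0.52 × 1.58 × 0.808 = 0.6638528.
So the original water level was 111.8 ÷ 0.6638528 ≈ 168.4 m.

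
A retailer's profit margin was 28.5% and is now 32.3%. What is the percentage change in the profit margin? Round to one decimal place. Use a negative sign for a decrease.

The change is 32.3 − 28.5 = 3.8 percentage points.
Relative to the original 28.5%, that is 3.8 ÷ 28.5 ≈ 13.3%.

13.3%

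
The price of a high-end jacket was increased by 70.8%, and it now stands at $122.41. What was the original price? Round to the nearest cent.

The overall multiplier applied was 1.708.
So the original price was $122.41 ÷ 1.708 ≈ $71.67.

$71.67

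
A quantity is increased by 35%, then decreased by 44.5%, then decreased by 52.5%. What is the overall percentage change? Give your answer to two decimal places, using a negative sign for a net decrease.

-64.41%

The combined multiplier is 1.35 × 0.555 × 0.475 = 0.35589375.
That corresponds to a decrease of 64.41%.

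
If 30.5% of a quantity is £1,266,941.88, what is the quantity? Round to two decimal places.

£1,266,941.88 ÷ 0.305 ≈ £4,153,907.80.

£4,153,907.80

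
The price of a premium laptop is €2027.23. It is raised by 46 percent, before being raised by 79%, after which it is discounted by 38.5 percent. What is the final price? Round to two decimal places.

€3258.25

Each change multiplies by a factor: 1.46 × 1.79 × 0.615 = 1.607241.
€2027.23 × 1.607241 = €3258.24717243 ≈ €3258.25.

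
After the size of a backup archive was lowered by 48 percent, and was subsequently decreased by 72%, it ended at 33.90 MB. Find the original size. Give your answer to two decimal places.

Undoing the 72% decrease: 33.90 ÷ 0.28 ≈ 121.071429.
Undoing the 48% decrease: 121.071429 ÷ 0.52 ≈ 232.83 MB.

232.83 MB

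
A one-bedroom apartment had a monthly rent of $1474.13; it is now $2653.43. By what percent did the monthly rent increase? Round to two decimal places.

80.00%

Change: $2653.43 − $1474.13 = $1179.30.
Relative to the original: $1179.30 ÷ $1474.13 ≈ 80.00%.
So the monthly rent increased by 80.00%.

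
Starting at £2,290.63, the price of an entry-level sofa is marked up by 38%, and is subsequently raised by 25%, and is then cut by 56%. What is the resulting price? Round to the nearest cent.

£1,738.59

Each change multiplies by a factor: 1.38 × 1.25 × 0.44 = 0.759.
£2,290.63 × 0.759 = £1738.58817 ≈ £1,738.59.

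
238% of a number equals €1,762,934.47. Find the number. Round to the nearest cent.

€740,728.77

€1,762,934.47 ÷ 2.38 ≈ €740,728.77.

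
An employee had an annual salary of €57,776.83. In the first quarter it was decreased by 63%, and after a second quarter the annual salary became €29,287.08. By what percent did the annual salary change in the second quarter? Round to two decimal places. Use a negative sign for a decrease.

After the first quarter: €57,776.83 × 0.37 = €21377.4271.
Second-quarter multiplier: €29,287.08 ÷ €21377.4271 ≈ 1.37.
That is a change of 37.00%.

37.00%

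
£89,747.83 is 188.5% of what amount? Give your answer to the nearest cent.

£89,747.83 ÷ 1.885 ≈ £47,611.58.

£47,611.58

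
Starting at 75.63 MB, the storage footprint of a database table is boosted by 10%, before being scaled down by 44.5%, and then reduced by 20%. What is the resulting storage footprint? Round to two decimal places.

36.94 MB

After the 10% increase: 75.63 × 1.1 = 83.193.
Apply the 44.5% decrease: 83.193 × 0.555 = 46.172115.
After the 20% decrease: 46.172115 × 0.8 = 36.937692 ≈ 36.94.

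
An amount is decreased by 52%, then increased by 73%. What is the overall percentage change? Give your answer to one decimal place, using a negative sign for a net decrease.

-17.0%

A 52% decrease multiplies by 0.48.
Then a 73% increase: 0.48 × 1.73 = 0.8304.
Overall factor 0.8304, i.e. -17.0%.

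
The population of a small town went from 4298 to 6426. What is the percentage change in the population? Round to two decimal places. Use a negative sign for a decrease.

Change: 6426 − 4298 = 2128.
Relative to the original: 2128 ÷ 4298 ≈ 49.51%.

49.51%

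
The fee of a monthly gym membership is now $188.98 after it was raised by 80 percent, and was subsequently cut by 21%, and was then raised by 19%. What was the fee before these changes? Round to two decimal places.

$111.68

The overall multiplier applied was 1.8 × 0.79 × 1.19 = 1.69218.
So the original fee was $188.98 ÷ 1.69218 ≈ $111.68.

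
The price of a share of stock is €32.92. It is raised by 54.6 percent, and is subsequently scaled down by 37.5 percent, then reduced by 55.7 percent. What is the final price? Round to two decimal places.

Apply the 54.6% increase: €32.92 × 1.546 = €50.89432.
37.5% decrease: €50.89432 × 0.625 = €31.80895.
After the 55.7% decrease: €31.80895 × 0.443 = €14.09136485 ≈ €14.09.

€14.09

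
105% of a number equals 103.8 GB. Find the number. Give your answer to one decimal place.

98.9 GB

103.8 GB ÷ 1.05 ≈ 98.9 GB.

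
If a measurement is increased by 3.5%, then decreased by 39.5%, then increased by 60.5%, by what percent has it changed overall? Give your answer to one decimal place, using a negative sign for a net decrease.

A 3.5% increase multiplies by 1.035.
Then a 39.5% decrease: 1.035 × 0.605 = 0.626175.
Then a 60.5% increase: 0.626175 × 1.605 = 1.005010875.
Overall factor 1.005010875, i.e. 0.5%.

0.5%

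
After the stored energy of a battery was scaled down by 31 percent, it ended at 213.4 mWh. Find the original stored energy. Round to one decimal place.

The overall multiplier applied was 0.69.
So the original stored energy was 213.4 ÷ 0.69 ≈ 309.3 mWh.

309.3 mWh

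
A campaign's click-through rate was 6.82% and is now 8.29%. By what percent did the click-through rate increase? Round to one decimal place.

21.6%

The change is 8.29 − 6.82 = 1.47 percentage points.
Relative to the original 6.82%, that is 1.47 ÷ 6.82 ≈ 21.6%.
So the click-through rate rose by 21.6%.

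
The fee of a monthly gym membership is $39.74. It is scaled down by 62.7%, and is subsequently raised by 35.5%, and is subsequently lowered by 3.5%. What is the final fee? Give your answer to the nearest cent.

Each change multiplies by a factor: 0.373 × 1.355 × 0.965 = 0.487725475.
$39.74 × 0.487725475 = $19.3822103765 ≈ $19.38.

$19.38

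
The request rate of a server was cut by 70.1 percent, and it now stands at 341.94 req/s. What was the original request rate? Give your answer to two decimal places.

1,143.61 req/s

The overall multiplier applied was 0.299.
So the original request rate was 341.94 ÷ 0.299 ≈ 1,143.61 req/s.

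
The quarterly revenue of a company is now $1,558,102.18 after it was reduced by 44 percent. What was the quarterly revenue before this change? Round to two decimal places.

$2,782,325.32

The overall multiplier applied was 0.56.
So the original quarterly revenue was $1,558,102.18 ÷ 0.56 ≈ $2,782,325.32.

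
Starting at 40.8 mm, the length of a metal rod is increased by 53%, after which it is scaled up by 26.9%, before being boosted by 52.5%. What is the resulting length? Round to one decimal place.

120.8 mm

Apply the 53% increase: 40.8 × 1.53 = 62.424.
After the 26.9% increase: 62.424 × 1.269 = 79.216056.
52.5% increase: 79.216056 × 1.525 = 120.8044854 ≈ 120.8.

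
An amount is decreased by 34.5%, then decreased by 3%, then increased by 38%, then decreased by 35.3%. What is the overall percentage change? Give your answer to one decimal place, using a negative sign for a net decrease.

-43.3%

A 34.5% decrease multiplies by 0.655.
Then a 3% decrease: 0.655 × 0.97 = 0.63535.
Then a 38% increase: 0.63535 × 1.38 = 0.876783.
Then a 35.3% decrease: 0.876783 × 0.647 = 0.567278601.
Overall factor 0.567278601, i.e. -43.3%.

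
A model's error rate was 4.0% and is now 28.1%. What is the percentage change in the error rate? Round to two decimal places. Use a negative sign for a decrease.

602.50%

The change is 28.1 − 4.0 = 24.1 percentage points.
Relative to the original 4.0%, that is 24.1 ÷ 4.0 = 602.50%.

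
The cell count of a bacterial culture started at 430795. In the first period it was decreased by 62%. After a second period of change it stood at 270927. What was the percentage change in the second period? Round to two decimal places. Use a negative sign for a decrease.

After the first period: 430795 × 0.38 = 163702.1.
Second-period multiplier: 270927 ÷ 163702.1 ≈ 1.655.
That is a change of 65.50%.

65.50%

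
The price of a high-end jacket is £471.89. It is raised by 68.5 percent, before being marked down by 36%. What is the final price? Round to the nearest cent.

Each change multiplies by a factor: 1.685 × 0.64 = 1.0784.
£471.89 × 1.0784 = £508.886176 ≈ £508.89.

£508.89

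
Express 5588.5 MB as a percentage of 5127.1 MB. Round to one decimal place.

5588.5 MB ÷ 5127.1 MB ≈ 109.0%.

109.0%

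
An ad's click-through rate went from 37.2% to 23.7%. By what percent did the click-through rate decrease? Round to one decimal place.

36.3%

The change is 23.7 − 37.2 = -13.5 percentage points.
Relative to the original 37.2%, that is -13.5 ÷ 37.2 ≈ -36.3%.
So the click-through rate fell by 36.3%.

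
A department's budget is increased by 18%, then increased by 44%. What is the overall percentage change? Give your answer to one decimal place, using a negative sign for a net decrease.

An 18% increase multiplies by 1.18.
Then a 44% increase: 1.18 × 1.44 = 1.6992.
Overall factor 1.6992, i.e. 69.9%.

69.9%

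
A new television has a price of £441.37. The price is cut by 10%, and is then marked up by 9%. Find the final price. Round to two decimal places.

£432.98

After the 10% decrease: £441.37 × 0.9 = £397.233.
Apply the 9% increase: £397.233 × 1.09 = £432.98397 ≈ £432.98.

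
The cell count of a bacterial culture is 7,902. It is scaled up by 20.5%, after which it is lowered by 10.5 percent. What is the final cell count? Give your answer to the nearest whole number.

8,522

Each change multiplies by a factor: 1.205 × 0.895 = 1.078475.
7,902 × 1.078475 = 8522.10945 ≈ 8,522.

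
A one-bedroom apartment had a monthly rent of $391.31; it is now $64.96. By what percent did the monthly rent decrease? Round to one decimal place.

Change: $64.96 − $391.31 = -$326.35.
Relative to the original: -$326.35 ÷ $391.31 ≈ -83.4%.
So the monthly rent decreased by 83.4%.

83.4%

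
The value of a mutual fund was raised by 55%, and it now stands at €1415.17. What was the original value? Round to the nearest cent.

The overall multiplier applied was 1.55.
So the original value was €1415.17 ÷ 1.55 ≈ €913.01.

€913.01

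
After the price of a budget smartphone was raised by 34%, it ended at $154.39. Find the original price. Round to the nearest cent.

$115.22

The overall multiplier applied was 1.34.
So the original price was $154.39 ÷ 1.34 ≈ $115.22.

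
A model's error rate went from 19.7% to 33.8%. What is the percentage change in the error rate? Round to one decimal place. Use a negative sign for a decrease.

71.6%

The change is 33.8 − 19.7 = 14.1 percentage points.
Relative to the original 19.7%, that is 14.1 ÷ 19.7 ≈ 71.6%.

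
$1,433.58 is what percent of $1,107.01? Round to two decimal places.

$1,433.58 ÷ $1,107.01 ≈ 129.50%.

129.50%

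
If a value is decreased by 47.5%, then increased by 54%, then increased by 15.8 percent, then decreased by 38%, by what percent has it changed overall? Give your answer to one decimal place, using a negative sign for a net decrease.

A 47.5% decrease multiplies by 0.525.
Then a 54% increase: 0.525 × 1.54 = 0.8085.
Then a 15.8% increase: 0.8085 × 1.158 = 0.936243.
Then a 38% decrease: 0.936243 × 0.62 = 0.58047066.
Overall factor 0.58047066, i.e. -42.0%.

-42.0%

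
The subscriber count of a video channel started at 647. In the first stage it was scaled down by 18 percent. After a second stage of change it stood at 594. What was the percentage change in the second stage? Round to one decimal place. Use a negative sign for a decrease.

After the first stage: 647 × 0.82 = 530.54.
Second-stage multiplier: 594 ÷ 530.54 ≈ 1.11961.
That is a change of 12.0%.

12.0%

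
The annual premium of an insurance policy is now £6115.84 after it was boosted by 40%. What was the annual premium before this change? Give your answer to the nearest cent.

The overall multiplier applied was 1.4.
So the original annual premium was £6115.84 ÷ 1.4 ≈ £4368.46.

£4368.46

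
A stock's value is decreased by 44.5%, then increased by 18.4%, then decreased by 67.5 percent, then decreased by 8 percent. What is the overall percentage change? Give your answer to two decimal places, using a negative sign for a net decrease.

The combined multiplier is 0.555 × 1.184 × 0.325 × 0.92 = 0.19647888.
That corresponds to a decrease of 80.35%.

-80.35%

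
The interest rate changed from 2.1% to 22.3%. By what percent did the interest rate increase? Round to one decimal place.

961.9%

The change is 22.3 − 2.1 = 20.2 percentage points.
Relative to the original 2.1%, that is 20.2 ÷ 2.1 ≈ 961.9%.
So the interest rate rose by 961.9%.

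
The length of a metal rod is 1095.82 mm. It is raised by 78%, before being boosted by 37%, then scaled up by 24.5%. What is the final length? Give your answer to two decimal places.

3326.97 mm

Apply the 78% increase: 1095.82 × 1.78 = 1950.5596.
37% increase: 1950.5596 × 1.37 = 2672.266652.
After the 24.5% increase: 2672.266652 × 1.245 = 3326.97198174 ≈ 3326.97.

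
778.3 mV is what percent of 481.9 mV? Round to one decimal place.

161.5%

778.3 mV ÷ 481.9 mV ≈ 161.5%.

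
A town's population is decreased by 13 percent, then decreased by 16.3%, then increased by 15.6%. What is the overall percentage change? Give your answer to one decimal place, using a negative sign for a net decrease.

-15.8%

A 13% decrease multiplies by 0.87.
Then a 16.3% decrease: 0.87 × 0.837 = 0.72819.
Then a 15.6% increase: 0.72819 × 1.156 = 0.84178764.
Overall factor 0.84178764, i.e. -15.8%.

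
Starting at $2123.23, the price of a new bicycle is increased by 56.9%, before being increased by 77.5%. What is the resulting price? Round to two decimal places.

After the 56.9% increase: $2123.23 × 1.569 = $3331.34787.
77.5% increase: $3331.34787 × 1.775 = $5913.14246925 ≈ $5913.14.

$5913.14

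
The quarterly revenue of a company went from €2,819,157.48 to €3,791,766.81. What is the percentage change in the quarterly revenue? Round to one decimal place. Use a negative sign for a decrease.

34.5%

Change: €3,791,766.81 − €2,819,157.48 = €972,609.33.
Relative to the original: €972,609.33 ÷ €2,819,157.48 ≈ 34.5%.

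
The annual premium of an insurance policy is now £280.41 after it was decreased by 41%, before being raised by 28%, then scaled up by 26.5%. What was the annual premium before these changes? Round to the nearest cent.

£293.52

Undoing the 26.5% increase: £280.41 ÷ 1.265 ≈ £221.667984.
Undoing the 28% increase: £221.667984 ÷ 1.28 ≈ £173.178113.
Undoing the 41% decrease: £173.178113 ÷ 0.59 ≈ £293.52.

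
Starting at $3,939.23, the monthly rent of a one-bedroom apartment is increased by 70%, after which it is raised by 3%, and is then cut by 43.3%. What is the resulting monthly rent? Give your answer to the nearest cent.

Each change multiplies by a factor: 1.7 × 1.03 × 0.567 = 0.992817.
$3,939.23 × 0.992817 = $3910.93451091 ≈ $3,910.93.

$3,910.93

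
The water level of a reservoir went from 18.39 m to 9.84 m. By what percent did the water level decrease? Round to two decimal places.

Change: 9.84 − 18.39 = -8.55.
Relative to the original: -8.55 ÷ 18.39 ≈ -46.49%.
So the water level decreased by 46.49%.

46.49%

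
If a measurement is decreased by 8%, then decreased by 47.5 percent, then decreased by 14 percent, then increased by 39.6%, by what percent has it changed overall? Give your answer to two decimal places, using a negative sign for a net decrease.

An 8% decrease multiplies by 0.92.
Then a 47.5% decrease: 0.92 × 0.525 = 0.483.
Then a 14% decrease: 0.483 × 0.86 = 0.41538.
Then a 39.6% increase: 0.41538 × 1.396 = 0.57987048.
Overall factor 0.57987048, i.e. -42.01%.

-42.01%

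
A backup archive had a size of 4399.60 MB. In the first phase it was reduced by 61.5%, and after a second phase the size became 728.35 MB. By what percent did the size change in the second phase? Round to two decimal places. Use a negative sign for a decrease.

-57.00%

After the first phase: 4399.60 × 0.385 = 1693.846.
Second-phase multiplier: 728.35 ÷ 1693.846 ≈ 0.429998.
That is a change of -57.00%.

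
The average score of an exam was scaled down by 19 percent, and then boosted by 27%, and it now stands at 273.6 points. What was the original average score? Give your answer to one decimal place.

266.0 points

The overall multiplier applied was 0.81 × 1.27 = 1.0287.
So the original average score was 273.6 ÷ 1.0287 ≈ 266.0 points.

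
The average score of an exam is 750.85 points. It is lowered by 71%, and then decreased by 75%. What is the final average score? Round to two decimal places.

Each change multiplies by a factor: 0.29 × 0.25 = 0.0725.
750.85 × 0.0725 = 54.436625 ≈ 54.44.

54.44 points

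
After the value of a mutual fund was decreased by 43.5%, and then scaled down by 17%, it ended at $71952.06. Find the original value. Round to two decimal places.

$153432.26

The overall multiplier applied was 0.565 × 0.83 = 0.46895.
So the original value was $71952.06 ÷ 0.46895 ≈ $153432.26.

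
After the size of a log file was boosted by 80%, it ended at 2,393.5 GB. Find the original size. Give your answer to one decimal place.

The overall multiplier applied was 1.8.
So the original size was 2,393.5 ÷ 1.8 ≈ 1,329.7 GB.

1,329.7 GB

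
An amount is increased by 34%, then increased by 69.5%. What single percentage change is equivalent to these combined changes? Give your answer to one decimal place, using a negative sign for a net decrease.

The combined multiplier is 1.34 × 1.695 = 2.2713.
That corresponds to an increase of 127.1%.

127.1%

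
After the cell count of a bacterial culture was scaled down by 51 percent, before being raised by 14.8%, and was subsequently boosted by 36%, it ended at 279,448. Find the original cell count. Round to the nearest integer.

The overall multiplier applied was 0.49 × 1.148 × 1.36 = 0.7650272.
So the original cell count was 279,448 ÷ 0.7650272 ≈ 365,279.

365,279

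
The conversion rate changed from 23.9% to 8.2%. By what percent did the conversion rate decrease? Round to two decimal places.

The change is 8.2 − 23.9 = -15.7 percentage points.
Relative to the original 23.9%, that is -15.7 ÷ 23.9 ≈ -65.69%.
So the conversion rate fell by 65.69%.

65.69%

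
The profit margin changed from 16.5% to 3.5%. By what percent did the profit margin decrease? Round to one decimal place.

78.8%

The change is 3.5 − 16.5 = -13.0 percentage points.
Relative to the original 16.5%, that is -13.0 ÷ 16.5 ≈ -78.8%.
So the profit margin fell by 78.8%.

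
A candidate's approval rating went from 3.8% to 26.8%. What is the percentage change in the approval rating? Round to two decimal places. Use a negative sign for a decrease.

The change is 26.8 − 3.8 = 23.0 percentage points.
Relative to the original 3.8%, that is 23.0 ÷ 3.8 ≈ 605.26%.

605.26%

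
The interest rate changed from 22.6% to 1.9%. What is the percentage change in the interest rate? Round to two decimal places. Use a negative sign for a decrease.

-91.59%

The change is 1.9 − 22.6 = -20.7 percentage points.
Relative to the original 22.6%, that is -20.7 ÷ 22.6 ≈ -91.59%.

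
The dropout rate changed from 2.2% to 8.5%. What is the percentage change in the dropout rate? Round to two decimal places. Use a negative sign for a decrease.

The change is 8.5 − 2.2 = 6.3 percentage points.
Relative to the original 2.2%, that is 6.3 ÷ 2.2 ≈ 286.36%.

286.36%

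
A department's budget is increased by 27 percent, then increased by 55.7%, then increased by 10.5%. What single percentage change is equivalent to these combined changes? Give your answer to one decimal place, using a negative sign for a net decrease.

118.5%

A 27% increase multiplies by 1.27.
Then a 55.7% increase: 1.27 × 1.557 = 1.97739.
Then a 10.5% increase: 1.97739 × 1.105 = 2.18501595.
Overall factor 2.18501595, i.e. 118.5%.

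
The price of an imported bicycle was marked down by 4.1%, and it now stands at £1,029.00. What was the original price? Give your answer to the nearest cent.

The overall multiplier applied was 0.959.
So the original price was £1,029.00 ÷ 0.959 ≈ £1,072.99.

£1,072.99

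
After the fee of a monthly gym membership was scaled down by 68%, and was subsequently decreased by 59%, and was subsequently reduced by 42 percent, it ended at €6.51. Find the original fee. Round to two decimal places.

Undoing the 42% decrease: €6.51 ÷ 0.58 ≈ €11.224138.
Undoing the 59% decrease: €11.224138 ÷ 0.41 ≈ €27.375946.
Undoing the 68% decrease: €27.375946 ÷ 0.32 ≈ €85.55.

€85.55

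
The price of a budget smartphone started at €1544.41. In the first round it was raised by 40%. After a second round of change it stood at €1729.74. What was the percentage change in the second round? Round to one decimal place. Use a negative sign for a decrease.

-20.0%

After the first round: €1544.41 × 1.4 = €2162.174.
Second-round multiplier: €1729.74 ÷ €2162.174 ≈ 0.8.
That is a change of -20.0%.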